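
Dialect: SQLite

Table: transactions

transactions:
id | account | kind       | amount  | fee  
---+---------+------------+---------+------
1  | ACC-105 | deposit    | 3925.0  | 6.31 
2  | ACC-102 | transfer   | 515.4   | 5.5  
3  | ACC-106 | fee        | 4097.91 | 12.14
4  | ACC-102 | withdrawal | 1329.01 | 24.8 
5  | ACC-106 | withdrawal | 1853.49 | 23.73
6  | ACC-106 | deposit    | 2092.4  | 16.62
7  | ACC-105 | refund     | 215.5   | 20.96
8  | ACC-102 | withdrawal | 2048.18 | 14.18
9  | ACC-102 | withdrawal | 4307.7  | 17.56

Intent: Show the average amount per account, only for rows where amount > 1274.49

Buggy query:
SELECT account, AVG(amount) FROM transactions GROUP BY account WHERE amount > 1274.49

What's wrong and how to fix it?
Bug: WHERE cannot follow GROUP BY

Fix: Move the WHERE clause before GROUP BY

Corrected query:
SELECT account, AVG(amount) FROM transactions WHERE amount > 1274.49 GROUP BY account

Result:
account | AVG(amount)
--------+------------
ACC-102 | 2561.63    
ACC-105 | 3925       
ACC-106 | 2681.266667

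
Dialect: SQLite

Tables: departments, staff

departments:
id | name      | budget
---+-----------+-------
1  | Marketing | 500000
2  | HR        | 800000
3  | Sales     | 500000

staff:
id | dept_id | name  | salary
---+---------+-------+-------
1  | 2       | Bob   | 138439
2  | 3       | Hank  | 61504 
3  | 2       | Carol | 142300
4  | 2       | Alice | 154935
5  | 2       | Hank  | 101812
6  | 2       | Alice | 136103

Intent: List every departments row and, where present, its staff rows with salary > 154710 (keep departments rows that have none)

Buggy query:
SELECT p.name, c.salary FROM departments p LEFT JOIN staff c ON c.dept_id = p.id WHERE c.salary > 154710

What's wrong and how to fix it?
Bug: A WHERE condition on the right-hand table after LEFT JOIN drops unmatched parents

Fix: Put 'c.salary > 154710' in the JOIN's ON clause instead of WHERE

Corrected query:
SELECT p.name, c.salary FROM departments p LEFT JOIN staff c ON c.dept_id = p.id AND c.salary > 154710

Result:
name      | salary
----------+-------
Marketing | NULL  
HR        | 154935
Sales     | NULL  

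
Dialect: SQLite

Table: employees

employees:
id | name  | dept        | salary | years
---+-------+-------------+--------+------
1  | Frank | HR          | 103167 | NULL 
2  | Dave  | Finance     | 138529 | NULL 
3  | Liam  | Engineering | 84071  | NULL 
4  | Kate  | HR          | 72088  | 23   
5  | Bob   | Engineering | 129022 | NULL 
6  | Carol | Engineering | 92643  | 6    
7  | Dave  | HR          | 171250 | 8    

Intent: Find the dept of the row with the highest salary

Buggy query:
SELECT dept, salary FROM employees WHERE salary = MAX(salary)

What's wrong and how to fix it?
Bug: WHERE is evaluated per row; an aggregate over the whole table isn't defined there

Fix: Wrap MAX in a scalar subquery so WHERE compares against a single value

Corrected query:
SELECT dept, salary FROM employees WHERE salary = (SELECT MAX(salary) FROM employees)

Result:
dept | salary
-----+-------
HR   | 171250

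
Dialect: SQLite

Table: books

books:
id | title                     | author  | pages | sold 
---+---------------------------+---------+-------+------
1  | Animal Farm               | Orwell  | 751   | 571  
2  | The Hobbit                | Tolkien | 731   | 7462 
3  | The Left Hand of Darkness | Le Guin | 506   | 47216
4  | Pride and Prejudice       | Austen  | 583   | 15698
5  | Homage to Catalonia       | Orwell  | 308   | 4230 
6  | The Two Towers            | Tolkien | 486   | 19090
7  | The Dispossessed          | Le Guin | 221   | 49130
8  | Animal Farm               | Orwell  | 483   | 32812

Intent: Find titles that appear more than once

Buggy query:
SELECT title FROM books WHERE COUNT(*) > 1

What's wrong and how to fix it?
Bug: WHERE can't reference COUNT(*); aggregates are computed after WHERE

Fix: GROUP BY title, then filter groups with HAVING COUNT(*) > 1

Corrected query:
SELECT title FROM books GROUP BY title HAVING COUNT(*) > 1

Result:
title      
-----------
Animal Farm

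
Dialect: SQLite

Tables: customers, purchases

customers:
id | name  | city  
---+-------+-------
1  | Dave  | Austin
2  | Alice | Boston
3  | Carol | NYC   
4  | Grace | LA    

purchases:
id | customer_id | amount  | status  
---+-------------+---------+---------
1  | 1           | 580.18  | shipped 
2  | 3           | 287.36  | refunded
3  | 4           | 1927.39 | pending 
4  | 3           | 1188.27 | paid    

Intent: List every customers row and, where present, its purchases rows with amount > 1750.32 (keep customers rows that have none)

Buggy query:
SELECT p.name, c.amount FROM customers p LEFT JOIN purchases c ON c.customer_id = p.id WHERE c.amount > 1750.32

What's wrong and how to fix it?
Bug: Filtering c.amount in WHERE discards the NULL rows produced by LEFT JOIN, turning it into an inner join

Fix: Move the right-table condition into the ON clause so unmatched parents are kept

Corrected query:
SELECT p.name, c.amount FROM customers p LEFT JOIN purchases c ON c.customer_id = p.id AND c.amount > 1750.32

Result:
name  | amount 
------+--------
Dave  | NULL   
Alice | NULL   
Carol | NULL   
Grace | 1927.39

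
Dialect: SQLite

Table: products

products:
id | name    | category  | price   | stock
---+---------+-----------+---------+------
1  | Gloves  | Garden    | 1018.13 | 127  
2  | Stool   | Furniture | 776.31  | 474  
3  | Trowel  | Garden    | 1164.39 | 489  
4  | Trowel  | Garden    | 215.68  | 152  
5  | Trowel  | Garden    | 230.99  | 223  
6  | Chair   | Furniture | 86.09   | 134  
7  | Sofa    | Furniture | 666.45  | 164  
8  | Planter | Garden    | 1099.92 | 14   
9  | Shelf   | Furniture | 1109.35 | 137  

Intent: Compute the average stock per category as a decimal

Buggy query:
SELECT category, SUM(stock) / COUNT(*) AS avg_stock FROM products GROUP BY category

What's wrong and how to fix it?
Bug: Both operands are integers, so '/' performs integer division and truncates

Fix: Cast one side to REAL so the division keeps the fractional part

Corrected query:
SELECT category, SUM(stock) * 1.0 / COUNT(*) AS avg_stock FROM products GROUP BY category

Result:
category  | avg_stock
----------+----------
Furniture | 227.25   
Garden    | 201      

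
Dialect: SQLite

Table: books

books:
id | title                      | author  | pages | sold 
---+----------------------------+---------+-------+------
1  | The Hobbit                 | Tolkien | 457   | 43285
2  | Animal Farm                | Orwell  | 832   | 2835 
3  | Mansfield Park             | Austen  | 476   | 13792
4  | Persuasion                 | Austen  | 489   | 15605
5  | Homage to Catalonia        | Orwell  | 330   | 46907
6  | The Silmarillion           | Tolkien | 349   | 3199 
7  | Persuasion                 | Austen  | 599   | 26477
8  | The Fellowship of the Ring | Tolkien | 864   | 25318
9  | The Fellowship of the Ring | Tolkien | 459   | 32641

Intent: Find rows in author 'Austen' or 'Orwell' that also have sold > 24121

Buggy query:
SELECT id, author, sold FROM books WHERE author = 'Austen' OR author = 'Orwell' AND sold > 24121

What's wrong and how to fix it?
Bug: AND binds tighter than OR, so this parses as author = 'Austen' OR (author = 'Orwell' AND sold > 24121)

Fix: Group the OR with parentheses (or use IN), then AND the threshold

Corrected query:
SELECT id, author, sold FROM books WHERE (author = 'Austen' OR author = 'Orwell') AND sold > 24121

Result:
id | author | sold 
---+--------+------
5  | Orwell | 46907
7  | Austen | 26477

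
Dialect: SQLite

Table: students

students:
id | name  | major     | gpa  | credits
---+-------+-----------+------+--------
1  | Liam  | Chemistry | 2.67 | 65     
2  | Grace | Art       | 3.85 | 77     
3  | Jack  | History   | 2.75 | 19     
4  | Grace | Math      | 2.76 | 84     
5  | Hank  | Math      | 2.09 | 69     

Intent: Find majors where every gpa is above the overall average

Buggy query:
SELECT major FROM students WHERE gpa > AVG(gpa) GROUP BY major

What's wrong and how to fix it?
Bug: WHERE evaluates per row before aggregation, so AVG() is unavailable

Fix: Compute the overall average in a scalar subquery and compare each group's MIN against it in HAVING

Corrected query:
SELECT major FROM students GROUP BY major HAVING MIN(gpa) > (SELECT AVG(gpa) FROM students)

Result:
major
-----
Art  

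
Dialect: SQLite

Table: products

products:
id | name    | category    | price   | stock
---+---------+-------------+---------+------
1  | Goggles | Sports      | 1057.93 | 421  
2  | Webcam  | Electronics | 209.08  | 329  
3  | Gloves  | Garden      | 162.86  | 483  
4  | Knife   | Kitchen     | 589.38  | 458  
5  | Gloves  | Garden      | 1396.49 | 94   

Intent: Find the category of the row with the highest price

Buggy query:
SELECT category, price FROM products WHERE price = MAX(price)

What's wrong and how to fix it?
Bug: WHERE is evaluated per row; an aggregate over the whole table isn't defined there

Fix: Use a subquery: WHERE price = (SELECT MAX(price) FROM products)

Corrected query:
SELECT category, price FROM products WHERE price = (SELECT MAX(price) FROM products)

Result:
category | price  
---------+--------
Garden   | 1396.49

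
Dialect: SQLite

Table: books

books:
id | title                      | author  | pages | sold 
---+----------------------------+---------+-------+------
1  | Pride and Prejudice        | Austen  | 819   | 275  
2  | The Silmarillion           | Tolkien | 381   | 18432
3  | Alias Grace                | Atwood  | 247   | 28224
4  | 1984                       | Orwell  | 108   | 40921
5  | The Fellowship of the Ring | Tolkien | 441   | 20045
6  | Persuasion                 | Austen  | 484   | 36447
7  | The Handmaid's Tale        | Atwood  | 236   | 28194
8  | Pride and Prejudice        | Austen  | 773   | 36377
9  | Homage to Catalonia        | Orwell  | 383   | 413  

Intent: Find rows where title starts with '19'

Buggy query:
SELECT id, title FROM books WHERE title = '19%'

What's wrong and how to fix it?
Bug: '=' compares the literal string including the % character; pattern matching needs LIKE

Fix: Replace '=' with LIKE so '19%' is treated as a pattern

Corrected query:
SELECT id, title FROM books WHERE title LIKE '19%'

Result:
id | title
---+------
4  | 1984 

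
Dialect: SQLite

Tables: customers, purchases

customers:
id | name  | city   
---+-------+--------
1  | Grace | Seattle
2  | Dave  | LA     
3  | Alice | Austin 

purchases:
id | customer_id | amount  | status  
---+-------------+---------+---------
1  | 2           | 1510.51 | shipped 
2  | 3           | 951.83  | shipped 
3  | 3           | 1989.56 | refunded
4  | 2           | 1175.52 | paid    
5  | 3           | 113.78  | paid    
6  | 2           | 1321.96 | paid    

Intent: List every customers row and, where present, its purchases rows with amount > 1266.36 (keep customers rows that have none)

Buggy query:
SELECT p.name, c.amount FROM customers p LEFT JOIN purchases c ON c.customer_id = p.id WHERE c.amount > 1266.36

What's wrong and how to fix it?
Bug: Filtering c.amount in WHERE discards the NULL rows produced by LEFT JOIN, turning it into an inner join

Fix: Move the right-table condition into the ON clause so unmatched parents are kept

Corrected query:
SELECT p.name, c.amount FROM customers p LEFT JOIN purchases c ON c.customer_id = p.id AND c.amount > 1266.36

Result:
name  | amount 
------+--------
Grace | NULL   
Dave  | 1321.96
Dave  | 1510.51
Alice | 1989.56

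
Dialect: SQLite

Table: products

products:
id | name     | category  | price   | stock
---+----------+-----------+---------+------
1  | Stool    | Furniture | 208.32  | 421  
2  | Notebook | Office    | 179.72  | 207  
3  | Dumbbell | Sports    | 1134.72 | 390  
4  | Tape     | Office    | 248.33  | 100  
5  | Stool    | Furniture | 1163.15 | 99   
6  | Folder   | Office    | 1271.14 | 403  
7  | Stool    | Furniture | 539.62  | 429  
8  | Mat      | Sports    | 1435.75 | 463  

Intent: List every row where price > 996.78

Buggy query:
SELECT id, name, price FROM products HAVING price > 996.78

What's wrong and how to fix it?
Bug: This is a non-aggregate query (no GROUP BY, no aggregates), so in SQLite the HAVING clause is invalid here; a row-level condition belongs in WHERE

Fix: Use WHERE for row-level filtering

Corrected query:
SELECT id, name, price FROM products WHERE price > 996.78

Result:
id | name     | price  
---+----------+--------
3  | Dumbbell | 1134.72
5  | Stool    | 1163.15
6  | Folder   | 1271.14
8  | Mat      | 1435.75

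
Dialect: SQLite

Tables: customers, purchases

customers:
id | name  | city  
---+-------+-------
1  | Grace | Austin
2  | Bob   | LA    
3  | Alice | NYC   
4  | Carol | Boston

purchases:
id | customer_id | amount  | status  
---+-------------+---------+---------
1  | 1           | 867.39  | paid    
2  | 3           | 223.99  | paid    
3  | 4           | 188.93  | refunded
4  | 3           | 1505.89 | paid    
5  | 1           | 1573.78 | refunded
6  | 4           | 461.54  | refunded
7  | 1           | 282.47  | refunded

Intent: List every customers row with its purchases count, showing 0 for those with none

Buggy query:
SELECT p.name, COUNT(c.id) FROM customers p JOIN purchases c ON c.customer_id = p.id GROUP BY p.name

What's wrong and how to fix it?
Bug: INNER JOIN drops customers rows that have no matching purchases rows

Fix: Use LEFT JOIN so parents without children still appear (COUNT(c.id) gives 0)

Corrected query:
SELECT p.name, COUNT(c.id) FROM customers p LEFT JOIN purchases c ON c.customer_id = p.id GROUP BY p.name

Result:
name  | COUNT(c.id)
------+------------
Alice | 2          
Bob   | 0          
Carol | 2          
Grace | 3          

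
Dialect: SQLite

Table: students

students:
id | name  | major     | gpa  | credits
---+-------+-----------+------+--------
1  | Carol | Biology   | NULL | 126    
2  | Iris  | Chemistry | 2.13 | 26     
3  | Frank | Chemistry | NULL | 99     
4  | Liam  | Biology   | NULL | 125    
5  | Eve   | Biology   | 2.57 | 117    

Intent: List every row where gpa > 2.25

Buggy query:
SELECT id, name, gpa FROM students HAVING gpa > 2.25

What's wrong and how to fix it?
Bug: This is a non-aggregate query (no GROUP BY, no aggregates), so in SQLite the HAVING clause is invalid here; a row-level condition belongs in WHERE

Fix: Use WHERE for row-level filtering

Corrected query:
SELECT id, name, gpa FROM students WHERE gpa > 2.25

Result:
id | name | gpa 
---+------+-----
5  | Eve  | 2.57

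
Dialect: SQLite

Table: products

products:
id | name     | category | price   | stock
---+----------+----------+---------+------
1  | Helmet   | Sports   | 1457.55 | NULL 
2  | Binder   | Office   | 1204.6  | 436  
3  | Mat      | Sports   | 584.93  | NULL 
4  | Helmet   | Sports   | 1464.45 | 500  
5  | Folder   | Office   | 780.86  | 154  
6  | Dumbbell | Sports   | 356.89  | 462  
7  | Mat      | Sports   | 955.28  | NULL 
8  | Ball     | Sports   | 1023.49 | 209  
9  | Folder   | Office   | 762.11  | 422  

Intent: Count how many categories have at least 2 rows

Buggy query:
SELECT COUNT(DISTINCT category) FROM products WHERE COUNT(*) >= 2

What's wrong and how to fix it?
Bug: WHERE filters individual rows, not groups, so a group-level COUNT is invalid there

Fix: Use a subquery that GROUPs and filters with HAVING, then count its rows

Corrected query:
SELECT COUNT(*) FROM (SELECT category FROM products GROUP BY category HAVING COUNT(*) >= 2)

Result:
COUNT(*)
--------
2       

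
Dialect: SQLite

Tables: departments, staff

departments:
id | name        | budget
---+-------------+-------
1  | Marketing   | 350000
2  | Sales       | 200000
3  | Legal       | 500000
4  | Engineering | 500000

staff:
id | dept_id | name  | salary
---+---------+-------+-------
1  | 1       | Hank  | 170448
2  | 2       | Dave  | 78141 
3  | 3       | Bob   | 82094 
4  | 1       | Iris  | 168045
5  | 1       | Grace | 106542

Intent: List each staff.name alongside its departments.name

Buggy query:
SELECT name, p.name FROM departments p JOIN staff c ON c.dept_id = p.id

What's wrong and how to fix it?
Bug: 'name' exists in both joined tables, so the database can't tell which one is meant

Fix: Qualify the column with its table alias (c.name)

Corrected query:
SELECT c.name, p.name FROM departments p JOIN staff c ON c.dept_id = p.id

Result:
name  | name     
------+----------
Hank  | Marketing
Dave  | Sales    
Bob   | Legal    
Iris  | Marketing
Grace | Marketing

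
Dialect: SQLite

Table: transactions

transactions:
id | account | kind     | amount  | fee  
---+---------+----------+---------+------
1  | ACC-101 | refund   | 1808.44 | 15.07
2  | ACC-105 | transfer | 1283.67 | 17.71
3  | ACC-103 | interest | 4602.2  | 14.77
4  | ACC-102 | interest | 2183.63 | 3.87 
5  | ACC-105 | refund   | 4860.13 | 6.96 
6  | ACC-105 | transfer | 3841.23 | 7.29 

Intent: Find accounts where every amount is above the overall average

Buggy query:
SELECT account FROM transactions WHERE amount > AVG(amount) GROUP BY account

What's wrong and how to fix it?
Bug: WHERE evaluates per row before aggregation, so AVG() is unavailable

Fix: Use a subquery for AVG and a HAVING MIN(...) filter so the condition holds for every row in the group

Corrected query:
SELECT account FROM transactions GROUP BY account HAVING MIN(amount) > (SELECT AVG(amount) FROM transactions)

Result:
account
-------
ACC-103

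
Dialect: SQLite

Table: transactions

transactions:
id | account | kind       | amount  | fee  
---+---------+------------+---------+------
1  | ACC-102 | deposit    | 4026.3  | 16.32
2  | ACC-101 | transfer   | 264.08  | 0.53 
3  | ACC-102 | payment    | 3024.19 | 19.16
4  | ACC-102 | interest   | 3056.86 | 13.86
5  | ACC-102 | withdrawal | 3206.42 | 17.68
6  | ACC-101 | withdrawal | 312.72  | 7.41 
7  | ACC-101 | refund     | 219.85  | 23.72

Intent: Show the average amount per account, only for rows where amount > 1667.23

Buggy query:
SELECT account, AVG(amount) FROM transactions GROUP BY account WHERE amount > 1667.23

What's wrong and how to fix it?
Bug: Row-level WHERE must come before GROUP BY in the clause order

Fix: Move the WHERE clause before GROUP BY

Corrected query:
SELECT account, AVG(amount) FROM transactions WHERE amount > 1667.23 GROUP BY account

Result:
account | AVG(amount)
--------+------------
ACC-102 | 3328.4425  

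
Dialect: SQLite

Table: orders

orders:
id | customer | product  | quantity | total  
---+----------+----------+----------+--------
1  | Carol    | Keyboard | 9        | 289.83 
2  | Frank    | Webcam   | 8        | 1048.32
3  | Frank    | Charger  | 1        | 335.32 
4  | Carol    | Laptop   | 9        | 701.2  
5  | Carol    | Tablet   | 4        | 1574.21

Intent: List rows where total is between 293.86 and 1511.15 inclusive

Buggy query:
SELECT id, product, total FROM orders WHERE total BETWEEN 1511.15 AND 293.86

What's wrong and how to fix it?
Bug: BETWEEN expects the lower bound first; with 1511.15 AND 293.86 the range is empty

Fix: Write BETWEEN 293.86 AND 1511.15

Corrected query:
SELECT id, product, total FROM orders WHERE total BETWEEN 293.86 AND 1511.15

Result:
id | product | total  
---+---------+--------
2  | Webcam  | 1048.32
3  | Charger | 335.32 
4  | Laptop  | 701.2  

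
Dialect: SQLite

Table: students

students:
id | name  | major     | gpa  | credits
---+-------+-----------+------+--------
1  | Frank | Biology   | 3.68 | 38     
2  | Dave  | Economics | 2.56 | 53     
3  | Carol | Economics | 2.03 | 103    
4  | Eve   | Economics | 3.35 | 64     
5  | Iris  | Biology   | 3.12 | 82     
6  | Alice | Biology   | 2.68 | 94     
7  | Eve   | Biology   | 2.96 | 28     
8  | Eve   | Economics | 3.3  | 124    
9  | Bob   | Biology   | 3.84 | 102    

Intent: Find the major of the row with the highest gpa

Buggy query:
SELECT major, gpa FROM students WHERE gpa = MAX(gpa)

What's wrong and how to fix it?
Bug: MAX(gpa) is an aggregate and cannot be used directly in WHERE

Fix: Wrap MAX in a scalar subquery so WHERE compares against a single value

Corrected query:
SELECT major, gpa FROM students WHERE gpa = (SELECT MAX(gpa) FROM students)

Result:
major   | gpa 
--------+-----
Biology | 3.84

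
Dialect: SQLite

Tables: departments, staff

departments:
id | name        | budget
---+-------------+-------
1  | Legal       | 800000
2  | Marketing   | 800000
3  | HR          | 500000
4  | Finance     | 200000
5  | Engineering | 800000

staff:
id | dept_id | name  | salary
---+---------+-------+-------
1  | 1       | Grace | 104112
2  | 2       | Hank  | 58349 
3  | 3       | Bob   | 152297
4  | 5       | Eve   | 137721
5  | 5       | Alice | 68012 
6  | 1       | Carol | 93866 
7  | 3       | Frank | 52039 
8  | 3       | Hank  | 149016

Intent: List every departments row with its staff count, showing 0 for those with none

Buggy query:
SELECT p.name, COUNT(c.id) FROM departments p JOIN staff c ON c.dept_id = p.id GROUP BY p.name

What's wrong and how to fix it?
Bug: INNER JOIN drops departments rows that have no matching staff rows

Fix: Switch to LEFT JOIN to retain unmatched parent rows

Corrected query:
SELECT p.name, COUNT(c.id) FROM departments p LEFT JOIN staff c ON c.dept_id = p.id GROUP BY p.name

Result:
name        | COUNT(c.id)
------------+------------
Engineering | 2          
Finance     | 0          
HR          | 3          
Legal       | 2          
Marketing   | 1          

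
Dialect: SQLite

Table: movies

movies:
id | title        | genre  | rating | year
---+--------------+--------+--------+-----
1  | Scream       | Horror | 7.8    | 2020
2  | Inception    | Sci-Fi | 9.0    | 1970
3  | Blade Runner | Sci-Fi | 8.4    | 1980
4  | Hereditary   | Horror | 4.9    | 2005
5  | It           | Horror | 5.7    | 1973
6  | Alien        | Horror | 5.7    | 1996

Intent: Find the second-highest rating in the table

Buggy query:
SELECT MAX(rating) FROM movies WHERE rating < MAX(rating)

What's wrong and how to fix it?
Bug: The inner MAX is an aggregate inside WHERE, which is not allowed

Fix: Put the inner MAX in a scalar subquery

Corrected query:
SELECT MAX(rating) FROM movies WHERE rating < (SELECT MAX(rating) FROM movies)

Result:
MAX(rating)
-----------
8.4        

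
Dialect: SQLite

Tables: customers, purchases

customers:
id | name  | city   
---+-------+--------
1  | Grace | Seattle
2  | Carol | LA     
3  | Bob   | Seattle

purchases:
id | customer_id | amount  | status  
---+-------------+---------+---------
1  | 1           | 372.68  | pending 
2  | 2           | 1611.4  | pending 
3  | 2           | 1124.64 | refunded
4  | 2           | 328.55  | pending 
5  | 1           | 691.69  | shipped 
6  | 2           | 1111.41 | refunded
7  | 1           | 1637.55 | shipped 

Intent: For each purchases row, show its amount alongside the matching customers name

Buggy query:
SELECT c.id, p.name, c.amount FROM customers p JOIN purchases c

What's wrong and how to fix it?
Bug: JOIN with no ON clause produces a cartesian product; every purchases row pairs with every customers row

Fix: Specify the join condition linking the foreign key to the parent id

Corrected query:
SELECT c.id, p.name, c.amount FROM customers p JOIN purchases c ON c.customer_id = p.id

Result:
id | name  | amount 
---+-------+--------
1  | Grace | 372.68 
2  | Carol | 1611.4 
3  | Carol | 1124.64
4  | Carol | 328.55 
5  | Grace | 691.69 
6  | Carol | 1111.41
7  | Grace | 1637.55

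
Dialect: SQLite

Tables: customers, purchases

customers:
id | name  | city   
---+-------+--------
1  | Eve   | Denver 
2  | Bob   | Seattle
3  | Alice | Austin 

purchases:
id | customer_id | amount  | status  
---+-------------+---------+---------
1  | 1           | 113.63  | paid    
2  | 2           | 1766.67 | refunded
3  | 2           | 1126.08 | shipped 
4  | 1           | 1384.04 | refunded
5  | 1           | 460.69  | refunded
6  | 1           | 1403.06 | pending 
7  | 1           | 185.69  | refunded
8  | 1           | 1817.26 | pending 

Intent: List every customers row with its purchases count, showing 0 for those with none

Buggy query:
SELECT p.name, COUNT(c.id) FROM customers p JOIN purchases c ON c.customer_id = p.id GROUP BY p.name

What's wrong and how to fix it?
Bug: An inner join excludes parents with zero children

Fix: Use LEFT JOIN so parents without children still appear (COUNT(c.id) gives 0)

Corrected query:
SELECT p.name, COUNT(c.id) FROM customers p LEFT JOIN purchases c ON c.customer_id = p.id GROUP BY p.name

Result:
name  | COUNT(c.id)
------+------------
Alice | 0          
Bob   | 2          
Eve   | 6          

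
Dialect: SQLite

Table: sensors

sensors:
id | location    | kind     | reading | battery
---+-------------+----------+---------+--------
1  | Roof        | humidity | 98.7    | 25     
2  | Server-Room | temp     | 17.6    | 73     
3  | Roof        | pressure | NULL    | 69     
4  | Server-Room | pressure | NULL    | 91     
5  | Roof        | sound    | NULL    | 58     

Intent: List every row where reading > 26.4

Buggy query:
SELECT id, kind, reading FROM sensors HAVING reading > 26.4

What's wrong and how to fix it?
Bug: This is a non-aggregate query (no GROUP BY, no aggregates), so in SQLite the HAVING clause is invalid here; a row-level condition belongs in WHERE

Fix: Replace HAVING with WHERE since the condition applies to individual rows

Corrected query:
SELECT id, kind, reading FROM sensors WHERE reading > 26.4

Result:
id | kind     | reading
---+----------+--------
1  | humidity | 98.7   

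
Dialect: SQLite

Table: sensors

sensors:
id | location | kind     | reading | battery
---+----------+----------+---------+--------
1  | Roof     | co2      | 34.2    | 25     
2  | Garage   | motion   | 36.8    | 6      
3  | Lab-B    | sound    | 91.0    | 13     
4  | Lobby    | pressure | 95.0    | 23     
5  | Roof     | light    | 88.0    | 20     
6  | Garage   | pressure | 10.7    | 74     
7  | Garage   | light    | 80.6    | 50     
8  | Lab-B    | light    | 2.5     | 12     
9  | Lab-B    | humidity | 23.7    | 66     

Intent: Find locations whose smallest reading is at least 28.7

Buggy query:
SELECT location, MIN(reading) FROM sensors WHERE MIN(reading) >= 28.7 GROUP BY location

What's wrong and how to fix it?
Bug: Aggregates like MIN are computed per group after WHERE runs

Fix: Use HAVING for the per-group MIN condition

Corrected query:
SELECT location, MIN(reading) FROM sensors GROUP BY location HAVING MIN(reading) >= 28.7

Result:
location | MIN(reading)
---------+-------------
Lobby    | 95          
Roof     | 34.2        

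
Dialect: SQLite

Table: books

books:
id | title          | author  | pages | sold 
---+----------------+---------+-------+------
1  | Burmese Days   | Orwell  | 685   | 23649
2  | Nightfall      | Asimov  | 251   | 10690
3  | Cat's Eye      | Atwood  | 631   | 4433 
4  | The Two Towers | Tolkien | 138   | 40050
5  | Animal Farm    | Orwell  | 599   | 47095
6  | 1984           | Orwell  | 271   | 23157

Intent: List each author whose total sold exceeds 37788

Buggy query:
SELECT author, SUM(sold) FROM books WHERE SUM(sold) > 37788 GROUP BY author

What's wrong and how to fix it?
Bug: SUM(sold) is an aggregate, but WHERE filters rows before aggregation

Fix: Use HAVING (which filters groups after aggregation) instead of WHERE

Corrected query:
SELECT author, SUM(sold) FROM books GROUP BY author HAVING SUM(sold) > 37788

Result:
author  | SUM(sold)
--------+----------
Orwell  | 93901    
Tolkien | 40050    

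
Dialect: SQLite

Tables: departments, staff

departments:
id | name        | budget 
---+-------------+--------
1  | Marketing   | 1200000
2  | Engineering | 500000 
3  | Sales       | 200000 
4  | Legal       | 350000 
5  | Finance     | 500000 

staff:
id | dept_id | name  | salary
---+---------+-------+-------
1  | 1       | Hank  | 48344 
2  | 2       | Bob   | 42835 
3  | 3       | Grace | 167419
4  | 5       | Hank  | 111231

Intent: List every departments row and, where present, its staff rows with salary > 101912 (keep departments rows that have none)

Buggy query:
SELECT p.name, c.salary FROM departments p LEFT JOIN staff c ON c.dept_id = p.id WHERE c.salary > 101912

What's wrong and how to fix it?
Bug: Filtering c.salary in WHERE discards the NULL rows produced by LEFT JOIN, turning it into an inner join

Fix: Move the right-table condition into the ON clause so unmatched parents are kept

Corrected query:
SELECT p.name, c.salary FROM departments p LEFT JOIN staff c ON c.dept_id = p.id AND c.salary > 101912

Result:
name        | salary
------------+-------
Marketing   | NULL  
Engineering | NULL  
Sales       | 167419
Legal       | NULL  
Finance     | 111231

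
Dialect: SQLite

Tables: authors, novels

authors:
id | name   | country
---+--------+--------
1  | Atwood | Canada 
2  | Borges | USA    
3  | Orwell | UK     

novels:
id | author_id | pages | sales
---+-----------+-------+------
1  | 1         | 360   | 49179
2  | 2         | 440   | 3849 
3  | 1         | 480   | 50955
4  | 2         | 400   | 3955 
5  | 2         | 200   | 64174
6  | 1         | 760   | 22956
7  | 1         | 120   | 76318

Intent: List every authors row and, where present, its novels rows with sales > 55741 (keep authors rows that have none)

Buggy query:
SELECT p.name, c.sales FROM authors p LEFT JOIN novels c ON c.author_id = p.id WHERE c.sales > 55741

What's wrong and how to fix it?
Bug: A WHERE condition on the right-hand table after LEFT JOIN drops unmatched parents

Fix: Put 'c.sales > 55741' in the JOIN's ON clause instead of WHERE

Corrected query:
SELECT p.name, c.sales FROM authors p LEFT JOIN novels c ON c.author_id = p.id AND c.sales > 55741

Result:
name   | sales
-------+------
Atwood | 76318
Borges | 64174
Orwell | NULL 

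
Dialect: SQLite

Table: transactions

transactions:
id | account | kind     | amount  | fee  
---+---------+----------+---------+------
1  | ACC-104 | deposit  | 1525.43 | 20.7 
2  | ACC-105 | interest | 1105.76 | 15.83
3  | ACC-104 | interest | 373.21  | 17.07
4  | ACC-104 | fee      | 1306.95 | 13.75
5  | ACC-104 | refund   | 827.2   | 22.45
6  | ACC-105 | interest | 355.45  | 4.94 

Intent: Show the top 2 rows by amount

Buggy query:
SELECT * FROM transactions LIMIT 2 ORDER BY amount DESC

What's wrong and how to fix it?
Bug: LIMIT must come after ORDER BY

Fix: Sort with ORDER BY, then apply LIMIT

Corrected query:
SELECT * FROM transactions ORDER BY amount DESC LIMIT 2

Result:
id | account | kind    | amount  | fee  
---+---------+---------+---------+------
1  | ACC-104 | deposit | 1525.43 | 20.7 
4  | ACC-104 | fee     | 1306.95 | 13.75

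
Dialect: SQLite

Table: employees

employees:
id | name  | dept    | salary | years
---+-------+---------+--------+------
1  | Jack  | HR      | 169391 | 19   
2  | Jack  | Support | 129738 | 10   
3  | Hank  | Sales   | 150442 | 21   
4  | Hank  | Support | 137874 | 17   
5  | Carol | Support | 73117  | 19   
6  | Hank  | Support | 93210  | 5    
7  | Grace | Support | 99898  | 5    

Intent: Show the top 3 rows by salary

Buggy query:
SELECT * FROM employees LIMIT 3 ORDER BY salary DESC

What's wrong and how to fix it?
Bug: ORDER BY cannot follow LIMIT; LIMIT is the final clause

Fix: Swap the clauses: ORDER BY first, then LIMIT

Corrected query:
SELECT * FROM employees ORDER BY salary DESC LIMIT 3

Result:
id | name | dept    | salary | years
---+------+---------+--------+------
1  | Jack | HR      | 169391 | 19   
3  | Hank | Sales   | 150442 | 21   
4  | Hank | Support | 137874 | 17   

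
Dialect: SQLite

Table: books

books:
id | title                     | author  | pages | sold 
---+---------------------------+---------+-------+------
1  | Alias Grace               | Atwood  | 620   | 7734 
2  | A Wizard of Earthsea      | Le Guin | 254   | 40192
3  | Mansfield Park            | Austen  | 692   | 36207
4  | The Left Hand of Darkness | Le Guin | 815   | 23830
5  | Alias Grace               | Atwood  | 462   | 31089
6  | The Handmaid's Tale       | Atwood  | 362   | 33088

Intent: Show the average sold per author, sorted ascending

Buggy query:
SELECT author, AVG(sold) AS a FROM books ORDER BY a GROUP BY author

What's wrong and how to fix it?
Bug: ORDER BY appears before GROUP BY; SQL clause order requires GROUP BY first

Fix: Reorder: SELECT … FROM … GROUP BY … ORDER BY …

Corrected query:
SELECT author, AVG(sold) AS a FROM books GROUP BY author ORDER BY a

Result:
author  | a           
--------+-------------
Atwood  | 23970.333333
Le Guin | 32011       
Austen  | 36207       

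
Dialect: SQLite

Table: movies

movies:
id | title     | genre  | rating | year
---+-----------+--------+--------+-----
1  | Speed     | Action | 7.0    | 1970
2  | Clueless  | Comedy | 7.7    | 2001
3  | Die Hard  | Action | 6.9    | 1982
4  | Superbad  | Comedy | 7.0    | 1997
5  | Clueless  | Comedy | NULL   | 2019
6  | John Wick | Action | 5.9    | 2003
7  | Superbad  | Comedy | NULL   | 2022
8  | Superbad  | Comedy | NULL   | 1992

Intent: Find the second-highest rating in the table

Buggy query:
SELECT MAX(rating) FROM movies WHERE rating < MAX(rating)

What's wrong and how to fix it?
Bug: MAX(rating) on the right of the comparison is an aggregate-in-WHERE error

Fix: Put the inner MAX in a scalar subquery

Corrected query:
SELECT MAX(rating) FROM movies WHERE rating < (SELECT MAX(rating) FROM movies)

Result:
MAX(rating)
-----------
7          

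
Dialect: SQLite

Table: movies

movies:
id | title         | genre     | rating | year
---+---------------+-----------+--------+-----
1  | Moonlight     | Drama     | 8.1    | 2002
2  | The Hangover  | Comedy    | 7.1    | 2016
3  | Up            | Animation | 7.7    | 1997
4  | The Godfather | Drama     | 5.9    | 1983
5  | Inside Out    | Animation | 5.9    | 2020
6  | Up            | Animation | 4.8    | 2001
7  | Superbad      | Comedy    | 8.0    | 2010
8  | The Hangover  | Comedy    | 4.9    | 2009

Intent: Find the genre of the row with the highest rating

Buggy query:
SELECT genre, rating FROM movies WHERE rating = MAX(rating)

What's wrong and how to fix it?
Bug: WHERE is evaluated per row; an aggregate over the whole table isn't defined there

Fix: Wrap MAX in a scalar subquery so WHERE compares against a single value

Corrected query:
SELECT genre, rating FROM movies WHERE rating = (SELECT MAX(rating) FROM movies)

Result:
genre | rating
------+-------
Drama | 8.1   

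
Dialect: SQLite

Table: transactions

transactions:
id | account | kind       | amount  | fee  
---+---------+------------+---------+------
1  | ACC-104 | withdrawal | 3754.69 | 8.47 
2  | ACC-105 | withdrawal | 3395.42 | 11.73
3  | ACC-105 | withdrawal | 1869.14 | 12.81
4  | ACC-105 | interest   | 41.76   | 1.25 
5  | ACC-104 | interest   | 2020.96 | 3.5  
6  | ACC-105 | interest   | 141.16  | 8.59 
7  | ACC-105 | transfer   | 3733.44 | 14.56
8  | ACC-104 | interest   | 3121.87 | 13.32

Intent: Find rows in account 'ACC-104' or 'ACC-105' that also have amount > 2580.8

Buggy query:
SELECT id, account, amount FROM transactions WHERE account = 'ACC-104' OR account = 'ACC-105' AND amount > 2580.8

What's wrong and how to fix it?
Bug: Without parentheses, AND is evaluated before OR, so the amount filter only applies to the 'ACC-105' branch

Fix: Group the OR with parentheses (or use IN), then AND the threshold

Corrected query:
SELECT id, account, amount FROM transactions WHERE (account = 'ACC-104' OR account = 'ACC-105') AND amount > 2580.8

Result:
id | account | amount 
---+---------+--------
1  | ACC-104 | 3754.69
2  | ACC-105 | 3395.42
7  | ACC-105 | 3733.44
8  | ACC-104 | 3121.87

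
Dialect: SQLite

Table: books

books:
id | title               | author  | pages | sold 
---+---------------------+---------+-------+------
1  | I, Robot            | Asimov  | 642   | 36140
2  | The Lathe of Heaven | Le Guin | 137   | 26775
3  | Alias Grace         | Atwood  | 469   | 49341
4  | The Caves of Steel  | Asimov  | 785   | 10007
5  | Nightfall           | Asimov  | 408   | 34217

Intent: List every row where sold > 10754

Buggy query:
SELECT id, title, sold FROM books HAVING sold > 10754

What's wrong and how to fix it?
Bug: This is a non-aggregate query (no GROUP BY, no aggregates), so in SQLite the HAVING clause is invalid here; a row-level condition belongs in WHERE

Fix: Use WHERE for row-level filtering

Corrected query:
SELECT id, title, sold FROM books WHERE sold > 10754

Result:
id | title               | sold 
---+---------------------+------
1  | I, Robot            | 36140
2  | The Lathe of Heaven | 26775
3  | Alias Grace         | 49341
5  | Nightfall           | 34217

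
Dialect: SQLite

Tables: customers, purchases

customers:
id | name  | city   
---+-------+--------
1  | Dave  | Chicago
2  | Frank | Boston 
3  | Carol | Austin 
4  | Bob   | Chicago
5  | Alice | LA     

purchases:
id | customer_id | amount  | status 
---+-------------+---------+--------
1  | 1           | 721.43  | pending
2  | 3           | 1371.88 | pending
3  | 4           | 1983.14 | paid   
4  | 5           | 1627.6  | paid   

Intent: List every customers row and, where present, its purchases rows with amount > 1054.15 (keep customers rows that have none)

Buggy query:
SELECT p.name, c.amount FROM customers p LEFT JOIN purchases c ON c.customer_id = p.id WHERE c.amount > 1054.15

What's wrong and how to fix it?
Bug: Filtering c.amount in WHERE discards the NULL rows produced by LEFT JOIN, turning it into an inner join

Fix: Put 'c.amount > 1054.15' in the JOIN's ON clause instead of WHERE

Corrected query:
SELECT p.name, c.amount FROM customers p LEFT JOIN purchases c ON c.customer_id = p.id AND c.amount > 1054.15

Result:
name  | amount 
------+--------
Dave  | NULL   
Frank | NULL   
Carol | 1371.88
Bob   | 1983.14
Alice | 1627.6 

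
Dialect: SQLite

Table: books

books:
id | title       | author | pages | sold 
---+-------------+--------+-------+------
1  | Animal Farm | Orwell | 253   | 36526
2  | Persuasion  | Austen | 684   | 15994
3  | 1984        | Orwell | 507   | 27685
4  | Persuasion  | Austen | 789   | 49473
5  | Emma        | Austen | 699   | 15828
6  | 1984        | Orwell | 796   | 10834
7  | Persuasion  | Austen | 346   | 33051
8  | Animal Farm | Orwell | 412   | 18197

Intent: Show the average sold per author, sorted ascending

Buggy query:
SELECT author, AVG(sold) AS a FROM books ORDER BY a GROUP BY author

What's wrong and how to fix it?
Bug: ORDER BY appears before GROUP BY; SQL clause order requires GROUP BY first

Fix: Move ORDER BY to the end, after GROUP BY

Corrected query:
SELECT author, AVG(sold) AS a FROM books GROUP BY author ORDER BY a

Result:
author | a      
-------+--------
Orwell | 23310.5
Austen | 28586.5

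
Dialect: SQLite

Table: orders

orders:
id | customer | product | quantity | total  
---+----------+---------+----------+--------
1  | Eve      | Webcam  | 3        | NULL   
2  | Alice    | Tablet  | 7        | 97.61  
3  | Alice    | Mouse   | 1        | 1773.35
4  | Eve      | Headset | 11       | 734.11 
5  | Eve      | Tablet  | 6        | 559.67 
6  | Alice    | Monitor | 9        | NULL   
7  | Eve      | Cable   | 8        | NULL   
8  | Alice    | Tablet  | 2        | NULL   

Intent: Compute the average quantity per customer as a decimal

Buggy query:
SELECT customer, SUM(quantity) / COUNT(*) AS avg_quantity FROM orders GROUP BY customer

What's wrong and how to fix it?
Bug: SUM(quantity) and COUNT(*) are both integers; the division truncates the fractional part

Fix: Cast one side to REAL so the division keeps the fractional part

Corrected query:
SELECT customer, SUM(quantity) * 1.0 / COUNT(*) AS avg_quantity FROM orders GROUP BY customer

Result:
customer | avg_quantity
---------+-------------
Alice    | 4.75        
Eve      | 7           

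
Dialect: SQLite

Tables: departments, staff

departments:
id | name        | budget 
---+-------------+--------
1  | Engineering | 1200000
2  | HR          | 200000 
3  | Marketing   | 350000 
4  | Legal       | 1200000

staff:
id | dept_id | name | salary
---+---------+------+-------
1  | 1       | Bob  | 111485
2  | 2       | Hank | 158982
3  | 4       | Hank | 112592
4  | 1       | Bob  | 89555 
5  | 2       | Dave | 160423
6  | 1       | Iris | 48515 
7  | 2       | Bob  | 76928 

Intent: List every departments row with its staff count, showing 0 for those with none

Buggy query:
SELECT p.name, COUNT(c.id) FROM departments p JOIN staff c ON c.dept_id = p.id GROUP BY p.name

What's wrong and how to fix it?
Bug: INNER JOIN drops departments rows that have no matching staff rows

Fix: Use LEFT JOIN so parents without children still appear (COUNT(c.id) gives 0)

Corrected query:
SELECT p.name, COUNT(c.id) FROM departments p LEFT JOIN staff c ON c.dept_id = p.id GROUP BY p.name

Result:
name        | COUNT(c.id)
------------+------------
Engineering | 3          
HR          | 3          
Legal       | 1          
Marketing   | 0          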